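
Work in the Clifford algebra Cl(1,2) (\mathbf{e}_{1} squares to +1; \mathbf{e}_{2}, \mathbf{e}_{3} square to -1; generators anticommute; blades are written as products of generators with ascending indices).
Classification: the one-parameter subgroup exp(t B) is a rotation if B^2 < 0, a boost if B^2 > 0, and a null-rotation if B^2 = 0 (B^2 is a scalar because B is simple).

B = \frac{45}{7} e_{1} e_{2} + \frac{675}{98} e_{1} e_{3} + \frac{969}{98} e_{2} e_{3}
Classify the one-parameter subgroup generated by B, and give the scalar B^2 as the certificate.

B^2 term by term: the squares give (\frac{45}{7})^2*(e_{1} e_{2})^2 + (\frac{675}{98})^2*(e_{1} e_{3})^2 + (\frac{969}{98})^2*(e_{2} e_{3})^2 = \frac{2025}{49}*(+1) + \frac{455625}{9604}*(+1) + \frac{938961}{9604}*(-1) = -9 (each basis 2-blade squares to minus the product of its generators' squares); cross terms between blades sharing an index anticommute and cancel. So B^2 = -9.
Answer: rotation, certificate B^2 = -9. Note: conjugating B changes its blade decomposition but never the scalar B^2 = -9, whose sign settles the classification.


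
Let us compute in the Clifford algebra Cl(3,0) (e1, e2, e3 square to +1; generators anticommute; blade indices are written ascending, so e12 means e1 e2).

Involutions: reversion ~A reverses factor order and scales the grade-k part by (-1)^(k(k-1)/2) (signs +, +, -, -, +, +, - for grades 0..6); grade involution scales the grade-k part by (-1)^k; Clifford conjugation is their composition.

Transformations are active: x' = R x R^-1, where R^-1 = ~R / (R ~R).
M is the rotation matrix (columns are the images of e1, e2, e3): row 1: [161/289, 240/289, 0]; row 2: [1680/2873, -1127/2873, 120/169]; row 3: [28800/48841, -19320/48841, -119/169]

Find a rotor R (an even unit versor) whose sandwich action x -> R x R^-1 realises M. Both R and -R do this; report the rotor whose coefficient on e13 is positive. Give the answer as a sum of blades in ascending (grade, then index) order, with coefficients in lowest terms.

Method: write R = a + b12*e12 + b13*e13 + b23*e23 with a^2 + b12^2 + b13^2 + b23^2 = 1 (so R^-1 = ~R). Expanding the columns R e_j ~R gives tr M = 4a^2 - 1 and, from the antisymmetric part, M21 - M12 = -4a*b12, M13 - M31 = 4a*b13, M32 - M23 = -4a*b23.
Here tr M = -26341/48841, so a^2 = (1 + tr M)/4 = 5625/48841 and a = ±75/221. Taking a = 75/221: M21 - M12 = -12000/48841, M13 - M31 = -28800/48841, M32 - M23 = -54000/48841, giving b12 = 40/221, b13 = -96/221, b23 = 180/221, i.e. R = 75/221 + 40/221*e12 - 96/221*e13 + 180/221*e23.
Its e13 coefficient is negative, so report the other preimage -R.
Answer: -75/221 - 40/221*e12 + 96/221*e13 - 180/221*e23. Why the constraint matters: R and -R act identically through the sandwich — M has trace -26341/48841 either way — so only the sign condition on e13 picks one of the two preimages.


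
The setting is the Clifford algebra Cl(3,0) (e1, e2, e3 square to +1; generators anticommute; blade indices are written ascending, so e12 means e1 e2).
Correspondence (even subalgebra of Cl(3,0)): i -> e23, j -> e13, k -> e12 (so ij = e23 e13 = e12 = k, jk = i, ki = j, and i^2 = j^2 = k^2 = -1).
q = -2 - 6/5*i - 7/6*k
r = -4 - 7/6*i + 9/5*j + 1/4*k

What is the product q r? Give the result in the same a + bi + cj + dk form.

In blades: q = -2 - 7/6*e12 - 6/5*e23, r = -4 + 1/4*e12 + 9/5*e13 - 7/6*e23.
Distribute q over r term by term (generator squares from the signature, products reordered to ascending indices): (-2)*r = 8 - 1/2*e12 - 18/5*e13 + 7/3*e23; (-7/6*e12)*r = 7/24 + 14/3*e12 + 49/36*e13 + 21/10*e23; (-6/5*e23)*r = -7/5 - 54/25*e12 + 3/10*e13 + 24/5*e23.
Sum: 827/120 + 301/150*e12 - 349/180*e13 + 277/30*e23; translating back through the correspondence:
Answer: 827/120 + 277/30*i - 349/180*j + 301/150*k


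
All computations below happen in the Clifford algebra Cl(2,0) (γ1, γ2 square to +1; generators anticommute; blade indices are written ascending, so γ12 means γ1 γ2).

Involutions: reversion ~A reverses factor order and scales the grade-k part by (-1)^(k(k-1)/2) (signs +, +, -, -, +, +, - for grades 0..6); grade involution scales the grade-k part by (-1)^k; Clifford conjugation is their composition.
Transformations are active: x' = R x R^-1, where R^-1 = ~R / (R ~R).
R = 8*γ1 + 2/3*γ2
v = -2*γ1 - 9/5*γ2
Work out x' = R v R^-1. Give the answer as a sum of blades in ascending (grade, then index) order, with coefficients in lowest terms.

~R = 8*γ1 + 2/3*γ2, and R ~R = 580/9, so R^-1 = ~R / (580/9).
R v = -86/5 - 196/15*γ12
Answer: -1646/725*γ1 + 1047/725*γ2


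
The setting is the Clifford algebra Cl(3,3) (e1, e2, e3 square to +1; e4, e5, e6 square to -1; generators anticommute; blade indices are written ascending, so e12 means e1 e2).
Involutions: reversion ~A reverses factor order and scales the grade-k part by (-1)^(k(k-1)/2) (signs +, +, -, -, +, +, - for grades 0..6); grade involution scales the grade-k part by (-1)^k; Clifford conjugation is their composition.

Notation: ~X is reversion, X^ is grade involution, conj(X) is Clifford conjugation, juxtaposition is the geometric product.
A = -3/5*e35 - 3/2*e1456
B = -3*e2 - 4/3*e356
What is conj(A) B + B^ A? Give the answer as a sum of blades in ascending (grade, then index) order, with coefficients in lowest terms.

first term: -4/5*e6 + 2*e134 - 9/5*e235 - 9/2*e12456
second term: -4/5*e6 - 2*e134 - 9/5*e235 + 9/2*e12456
Answer: -8/5*e6 - 18/5*e235


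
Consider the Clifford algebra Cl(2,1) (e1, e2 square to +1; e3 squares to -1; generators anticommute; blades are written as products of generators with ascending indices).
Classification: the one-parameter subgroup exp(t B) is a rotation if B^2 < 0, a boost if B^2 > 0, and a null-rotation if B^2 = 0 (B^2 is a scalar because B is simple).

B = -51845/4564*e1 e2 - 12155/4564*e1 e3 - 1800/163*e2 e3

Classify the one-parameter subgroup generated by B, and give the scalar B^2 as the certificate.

B^2 term by term: the squares give (-51845/4564)^2*(e1 e2)^2 + (-12155/4564)^2*(e1 e3)^2 + (-1800/163)^2*(e2 e3)^2 = 2687904025/20830096*(-1) + 147744025/20830096*(+1) + 3240000/26569*(+1) = 0 (each basis 2-blade squares to minus the product of its generators' squares); cross terms between blades sharing an index anticommute and cancel. So B^2 = 0.
Answer: null-rotation, certificate B^2 = 0. Note: conjugating B changes its blade decomposition but never the scalar B^2 = 0, whose sign settles the classification.


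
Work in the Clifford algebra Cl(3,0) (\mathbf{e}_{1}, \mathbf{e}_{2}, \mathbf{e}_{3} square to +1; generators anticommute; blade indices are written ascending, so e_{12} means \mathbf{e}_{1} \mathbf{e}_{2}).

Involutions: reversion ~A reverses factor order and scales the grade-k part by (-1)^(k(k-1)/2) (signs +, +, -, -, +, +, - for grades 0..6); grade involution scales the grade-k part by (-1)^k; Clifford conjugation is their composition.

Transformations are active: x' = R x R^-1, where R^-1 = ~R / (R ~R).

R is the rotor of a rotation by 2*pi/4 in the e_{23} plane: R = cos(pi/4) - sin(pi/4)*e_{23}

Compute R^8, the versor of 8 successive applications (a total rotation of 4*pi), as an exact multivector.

Because a rotor carries half the rotation angle, composing 8 copies of this e_{23}-plane rotor multiplies the phase: 8*(pi/4) = 2 \pi, hence R^8 = cos(2 \pi) - sin(2 \pi)*e_{23}.
cos(2 \pi) = 1 and sin(2 \pi) = 0, so R^8 = 1. The total rotation 4*pi is 2 full turns, so every vector returns to itself, yet the rotor is +1, back on the identity sheet (an even number of 2*pi turns).
Answer: 1


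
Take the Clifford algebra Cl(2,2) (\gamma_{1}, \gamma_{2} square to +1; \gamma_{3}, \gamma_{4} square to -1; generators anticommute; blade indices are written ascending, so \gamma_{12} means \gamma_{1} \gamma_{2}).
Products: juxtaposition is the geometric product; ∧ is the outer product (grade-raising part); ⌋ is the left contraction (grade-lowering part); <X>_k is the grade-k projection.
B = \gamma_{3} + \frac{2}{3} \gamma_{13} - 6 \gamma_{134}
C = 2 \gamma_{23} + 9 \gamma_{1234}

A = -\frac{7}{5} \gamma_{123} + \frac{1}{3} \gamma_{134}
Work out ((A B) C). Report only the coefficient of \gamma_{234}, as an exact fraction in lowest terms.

step 1: 2 + \frac{14}{15} \gamma_{2} + \frac{2}{9} \gamma_{4} + \frac{7}{5} \gamma_{12} + \frac{1}{3} \gamma_{14} - \frac{42}{5} \gamma_{24}
step 2: \frac{28}{15} \gamma_{3} + \frac{392}{5} \gamma_{13} + 7 \gamma_{23} - \frac{147}{5} \gamma_{34} + 2 \gamma_{123} - \frac{42}{5} \gamma_{134} + \frac{4}{9} \gamma_{234} + \frac{56}{3} \gamma_{1234}
Answer: \frac{4}{9}


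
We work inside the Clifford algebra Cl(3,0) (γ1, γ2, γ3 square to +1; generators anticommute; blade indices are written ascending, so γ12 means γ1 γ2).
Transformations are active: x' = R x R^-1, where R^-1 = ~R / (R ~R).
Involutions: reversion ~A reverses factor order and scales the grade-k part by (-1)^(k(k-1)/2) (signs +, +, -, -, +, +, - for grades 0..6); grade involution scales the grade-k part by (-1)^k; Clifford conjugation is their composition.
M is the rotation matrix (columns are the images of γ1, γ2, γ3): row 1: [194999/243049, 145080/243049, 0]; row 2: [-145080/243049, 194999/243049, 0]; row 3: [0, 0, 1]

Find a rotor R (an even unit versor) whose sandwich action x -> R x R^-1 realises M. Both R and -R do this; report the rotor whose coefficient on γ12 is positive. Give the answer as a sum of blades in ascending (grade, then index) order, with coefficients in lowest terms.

Method: write R = a + b12*γ12 + b13*γ13 + b23*γ23 with a^2 + b12^2 + b13^2 + b23^2 = 1 (so R^-1 = ~R). Expanding the columns R e_j ~R gives tr M = 4a^2 - 1 and, from the antisymmetric part, M21 - M12 = -4a*b12, M13 - M31 = 4a*b13, M32 - M23 = -4a*b23.
Here tr M = 633047/243049, so a^2 = (1 + tr M)/4 = 219024/243049 and a = ±468/493. Taking a = 468/493: M21 - M12 = -290160/243049, M13 - M31 = 0, M32 - M23 = 0, giving b12 = 155/493, b13 = 0, b23 = 0, i.e. R = 468/493 + 155/493*γ12.
Its γ12 coefficient is already positive.
Answer: 468/493 + 155/493*γ12. Uniqueness: Spin(3) -> SO(3) maps R and -R to the same rotation of trace 633047/243049; fixing the sign of the γ12 coefficient removes the ambiguity.


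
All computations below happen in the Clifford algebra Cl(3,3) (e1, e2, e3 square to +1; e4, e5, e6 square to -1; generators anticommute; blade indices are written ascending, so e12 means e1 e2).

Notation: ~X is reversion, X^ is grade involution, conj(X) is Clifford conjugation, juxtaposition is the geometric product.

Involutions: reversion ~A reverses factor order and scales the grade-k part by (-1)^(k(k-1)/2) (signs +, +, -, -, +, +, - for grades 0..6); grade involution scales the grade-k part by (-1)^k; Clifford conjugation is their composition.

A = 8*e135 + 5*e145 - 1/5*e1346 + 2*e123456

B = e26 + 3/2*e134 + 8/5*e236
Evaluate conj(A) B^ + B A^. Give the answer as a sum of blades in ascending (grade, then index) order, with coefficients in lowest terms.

first term: -3/10*e6 - 15/2*e35 - 12*e45 + 8/25*e124 + 16/5*e145 - 3*e256 - 1/5*e1234 + 64/5*e1256 + 2*e1345 + 8*e12356 + 5*e12456 - 8*e123456
second term: -3/10*e6 + 15/2*e35 + 12*e45 - 8/25*e124 - 16/5*e145 + 3*e256 + 1/5*e1234 + 64/5*e1256 - 2*e1345 - 8*e12356 - 5*e12456 + 8*e123456
Answer: -3/5*e6 + 128/5*e1256


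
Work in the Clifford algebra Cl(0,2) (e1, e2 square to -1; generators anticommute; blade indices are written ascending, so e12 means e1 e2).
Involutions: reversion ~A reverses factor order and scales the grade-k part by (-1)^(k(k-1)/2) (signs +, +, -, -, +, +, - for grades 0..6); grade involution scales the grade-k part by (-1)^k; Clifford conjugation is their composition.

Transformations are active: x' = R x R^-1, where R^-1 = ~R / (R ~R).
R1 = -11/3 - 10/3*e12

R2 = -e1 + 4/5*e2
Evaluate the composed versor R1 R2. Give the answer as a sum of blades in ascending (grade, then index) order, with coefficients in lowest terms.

Distribute over the terms of R1 (each basis-blade product reordered to ascending indices, repeated generators contracted through their squares):
(-11/3) R2 = 11/3*e1 - 44/15*e2
(-10/3*e12) R2 = 8/3*e1 + 10/3*e2
Summing the partial products and collecting blades:
Answer: 19/3*e1 + 2/5*e2


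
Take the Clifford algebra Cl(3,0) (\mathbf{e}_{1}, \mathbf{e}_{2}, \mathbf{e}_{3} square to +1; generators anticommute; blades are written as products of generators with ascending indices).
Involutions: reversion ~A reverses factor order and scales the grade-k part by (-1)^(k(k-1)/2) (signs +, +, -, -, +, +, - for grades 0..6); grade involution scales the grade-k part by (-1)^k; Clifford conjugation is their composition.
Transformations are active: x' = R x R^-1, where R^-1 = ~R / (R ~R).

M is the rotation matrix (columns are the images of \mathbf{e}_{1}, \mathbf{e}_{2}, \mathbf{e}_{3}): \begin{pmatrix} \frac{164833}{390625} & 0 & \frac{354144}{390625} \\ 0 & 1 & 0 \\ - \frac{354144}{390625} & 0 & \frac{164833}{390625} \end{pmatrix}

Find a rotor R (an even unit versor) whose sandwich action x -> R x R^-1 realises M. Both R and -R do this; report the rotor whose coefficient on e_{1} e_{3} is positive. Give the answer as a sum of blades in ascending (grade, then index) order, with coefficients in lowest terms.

Method: write R = a + b12*e_{1} e_{2} + b13*e_{1} e_{3} + b23*e_{2} e_{3} with a^2 + b12^2 + b13^2 + b23^2 = 1 (so R^-1 = ~R). Expanding the columns R e_j ~R gives tr M = 4a^2 - 1 and, from the antisymmetric part, M21 - M12 = -4a*b12, M13 - M31 = 4a*b13, M32 - M23 = -4a*b23.
Here tr M = \frac{720291}{390625}, so a^2 = (1 + tr M)/4 = \frac{277729}{390625} and a = ±\frac{527}{625}. Taking a = \frac{527}{625}: M21 - M12 = 0, M13 - M31 = \frac{708288}{390625}, M32 - M23 = 0, giving b12 = 0, b13 = \frac{336}{625}, b23 = 0, i.e. R = \frac{527}{625} + \frac{336}{625} e_{1} e_{3}.
Its e_{1} e_{3} coefficient is already positive.
Answer: \frac{527}{625} + \frac{336}{625} e_{1} e_{3}. Uniqueness: Spin(3) -> SO(3) maps R and -R to the same rotation of trace \frac{720291}{390625}; fixing the sign of the e_{1} e_{3} coefficient removes the ambiguity.


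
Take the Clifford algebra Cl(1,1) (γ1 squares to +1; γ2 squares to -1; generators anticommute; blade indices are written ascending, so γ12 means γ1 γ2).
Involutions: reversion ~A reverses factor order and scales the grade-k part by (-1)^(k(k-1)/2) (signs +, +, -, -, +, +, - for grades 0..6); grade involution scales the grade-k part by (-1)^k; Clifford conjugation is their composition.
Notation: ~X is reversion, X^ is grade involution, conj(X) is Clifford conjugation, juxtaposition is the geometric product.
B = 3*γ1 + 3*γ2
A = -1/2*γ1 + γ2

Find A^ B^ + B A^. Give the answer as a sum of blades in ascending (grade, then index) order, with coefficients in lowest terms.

first term: -9/2 - 9/2*γ12
second term: 9/2 - 9/2*γ12
Answer: -9*γ12


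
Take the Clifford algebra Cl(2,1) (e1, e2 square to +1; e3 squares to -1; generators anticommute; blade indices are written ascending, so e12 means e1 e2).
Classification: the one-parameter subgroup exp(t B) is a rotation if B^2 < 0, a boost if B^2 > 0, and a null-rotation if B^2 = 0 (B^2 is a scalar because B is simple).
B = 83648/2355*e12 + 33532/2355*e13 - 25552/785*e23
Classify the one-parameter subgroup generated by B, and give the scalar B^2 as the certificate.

B^2 term by term: the squares give (83648/2355)^2*(e12)^2 + (33532/2355)^2*(e13)^2 + (-25552/785)^2*(e23)^2 = 6996987904/5546025*(-1) + 1124395024/5546025*(+1) + 652904704/616225*(+1) = 16/25 (each basis 2-blade squares to minus the product of its generators' squares); cross terms between blades sharing an index anticommute and cancel. So B^2 = 16/25.
Answer: boost, certificate B^2 = 16/25. Note: conjugating B changes its blade decomposition but never the scalar B^2 = 16/25, whose sign settles the classification.


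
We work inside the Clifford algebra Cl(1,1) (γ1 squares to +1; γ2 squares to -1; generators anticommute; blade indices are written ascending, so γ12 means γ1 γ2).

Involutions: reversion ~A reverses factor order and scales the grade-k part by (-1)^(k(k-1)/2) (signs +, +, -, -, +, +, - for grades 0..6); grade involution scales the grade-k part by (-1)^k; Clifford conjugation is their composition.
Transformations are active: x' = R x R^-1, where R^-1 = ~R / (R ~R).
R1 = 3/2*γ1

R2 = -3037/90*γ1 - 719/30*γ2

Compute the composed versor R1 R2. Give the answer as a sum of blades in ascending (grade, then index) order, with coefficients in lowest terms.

Distribute over the terms of R1 (each basis-blade product reordered to ascending indices, repeated generators contracted through their squares):
(3/2*γ1) R2 = -3037/60 - 719/20*γ12
Answer: -3037/60 - 719/20*γ12


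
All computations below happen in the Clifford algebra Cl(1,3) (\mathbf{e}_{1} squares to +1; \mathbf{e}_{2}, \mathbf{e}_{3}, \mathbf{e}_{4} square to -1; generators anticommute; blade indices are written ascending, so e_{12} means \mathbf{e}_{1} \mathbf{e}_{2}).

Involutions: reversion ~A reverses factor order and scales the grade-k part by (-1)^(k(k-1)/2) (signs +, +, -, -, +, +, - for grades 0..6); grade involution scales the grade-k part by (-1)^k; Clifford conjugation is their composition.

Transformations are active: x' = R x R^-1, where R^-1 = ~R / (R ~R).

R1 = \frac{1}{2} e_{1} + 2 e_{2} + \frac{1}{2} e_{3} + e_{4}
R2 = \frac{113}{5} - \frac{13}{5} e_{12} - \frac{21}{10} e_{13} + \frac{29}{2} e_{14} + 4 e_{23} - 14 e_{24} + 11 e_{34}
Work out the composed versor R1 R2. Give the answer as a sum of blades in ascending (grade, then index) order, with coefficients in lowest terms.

Distribute over the terms of R1 (each basis-blade product reordered to ascending indices, repeated generators contracted through their squares):
(\frac{1}{2} e_{1}) R2 = \frac{113}{10} e_{1} - \frac{13}{10} e_{2} - \frac{21}{20} e_{3} + \frac{29}{4} e_{4} + 2 e_{123} - 7 e_{124} + \frac{11}{2} e_{134}
(2 e_{2}) R2 = -\frac{26}{5} e_{1} + \frac{226}{5} e_{2} - 8 e_{3} + 28 e_{4} + \frac{21}{5} e_{123} - 29 e_{124} + 22 e_{234}
(\frac{1}{2} e_{3}) R2 = -\frac{21}{20} e_{1} + 2 e_{2} + \frac{113}{10} e_{3} - \frac{11}{2} e_{4} - \frac{13}{10} e_{123} - \frac{29}{4} e_{134} + 7 e_{234}
(e_{4}) R2 = \frac{29}{2} e_{1} - 14 e_{2} + 11 e_{3} + \frac{113}{5} e_{4} - \frac{13}{5} e_{124} - \frac{21}{10} e_{134} + 4 e_{234}
Summing the partial products and collecting blades:
Answer: \frac{391}{20} e_{1} + \frac{319}{10} e_{2} + \frac{53}{4} e_{3} + \frac{1047}{20} e_{4} + \frac{49}{10} e_{123} - \frac{193}{5} e_{124} - \frac{77}{20} e_{134} + 33 e_{234}


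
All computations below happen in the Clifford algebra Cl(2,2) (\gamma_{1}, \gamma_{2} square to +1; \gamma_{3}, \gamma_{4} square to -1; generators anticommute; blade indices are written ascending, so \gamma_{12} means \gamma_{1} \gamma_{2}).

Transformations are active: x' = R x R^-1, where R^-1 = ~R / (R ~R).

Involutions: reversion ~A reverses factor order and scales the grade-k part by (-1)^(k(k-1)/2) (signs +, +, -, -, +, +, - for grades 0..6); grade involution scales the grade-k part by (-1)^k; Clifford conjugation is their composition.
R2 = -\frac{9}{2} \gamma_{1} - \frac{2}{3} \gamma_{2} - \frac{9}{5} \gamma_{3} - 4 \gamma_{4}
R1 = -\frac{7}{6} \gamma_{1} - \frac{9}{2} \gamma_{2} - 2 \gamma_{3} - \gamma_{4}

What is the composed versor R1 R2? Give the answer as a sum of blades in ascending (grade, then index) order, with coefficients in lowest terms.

Distribute over the terms of R1 (each basis-blade product reordered to ascending indices, repeated generators contracted through their squares):
(-\frac{7}{6} \gamma_{1}) R2 = \frac{21}{4} + \frac{7}{9} \gamma_{12} + \frac{21}{10} \gamma_{13} + \frac{14}{3} \gamma_{14}
(-\frac{9}{2} \gamma_{2}) R2 = 3 - \frac{81}{4} \gamma_{12} + \frac{81}{10} \gamma_{23} + 18 \gamma_{24}
(-2 \gamma_{3}) R2 = -\frac{18}{5} - 9 \gamma_{13} - \frac{4}{3} \gamma_{23} + 8 \gamma_{34}
(-\gamma_{4}) R2 = -4 - \frac{9}{2} \gamma_{14} - \frac{2}{3} \gamma_{24} - \frac{9}{5} \gamma_{34}
Summing the partial products and collecting blades:
Answer: \frac{13}{20} - \frac{701}{36} \gamma_{12} - \frac{69}{10} \gamma_{13} + \frac{1}{6} \gamma_{14} + \frac{203}{30} \gamma_{23} + \frac{52}{3} \gamma_{24} + \frac{31}{5} \gamma_{34}


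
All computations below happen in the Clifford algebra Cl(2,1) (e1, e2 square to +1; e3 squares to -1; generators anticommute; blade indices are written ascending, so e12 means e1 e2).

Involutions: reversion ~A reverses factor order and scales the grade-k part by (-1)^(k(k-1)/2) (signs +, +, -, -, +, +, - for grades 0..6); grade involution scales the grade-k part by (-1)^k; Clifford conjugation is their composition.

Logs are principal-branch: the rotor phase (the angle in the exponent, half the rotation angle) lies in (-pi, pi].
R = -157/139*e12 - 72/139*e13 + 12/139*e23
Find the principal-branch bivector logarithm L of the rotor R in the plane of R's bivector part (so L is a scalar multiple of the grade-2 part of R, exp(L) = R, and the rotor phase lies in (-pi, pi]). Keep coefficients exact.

The scalar part of R is 0, and that scalar determines the rotor phase on the principal branch; recovering the unit plane as bivector-part over sine of the phase gives L = phase * plane.
Concretely: cos(phase) = 0 gives phase = ±pi/2, and since phase/sin(phase) is even the sign is immaterial: L = (phase/sin(phase)) * <R>_2 = (pi/2) * <R>_2.
Answer: -157*pi/278*e12 - 36*pi/139*e13 + 6*pi/139*e23


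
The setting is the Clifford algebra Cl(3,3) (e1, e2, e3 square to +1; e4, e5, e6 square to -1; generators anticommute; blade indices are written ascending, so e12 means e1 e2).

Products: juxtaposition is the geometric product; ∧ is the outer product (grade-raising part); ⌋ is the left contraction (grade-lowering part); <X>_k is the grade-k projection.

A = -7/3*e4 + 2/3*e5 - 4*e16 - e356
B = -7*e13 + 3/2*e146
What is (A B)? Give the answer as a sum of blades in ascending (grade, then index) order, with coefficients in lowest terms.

step 1: 6*e4 - 7/2*e16 + 28*e36 + 49/3*e134 - 14/3*e135 - 7*e156 - 3/2*e1345 + e1456
Answer: 6*e4 - 7/2*e16 + 28*e36 + 49/3*e134 - 14/3*e135 - 7*e156 - 3/2*e1345 + e1456


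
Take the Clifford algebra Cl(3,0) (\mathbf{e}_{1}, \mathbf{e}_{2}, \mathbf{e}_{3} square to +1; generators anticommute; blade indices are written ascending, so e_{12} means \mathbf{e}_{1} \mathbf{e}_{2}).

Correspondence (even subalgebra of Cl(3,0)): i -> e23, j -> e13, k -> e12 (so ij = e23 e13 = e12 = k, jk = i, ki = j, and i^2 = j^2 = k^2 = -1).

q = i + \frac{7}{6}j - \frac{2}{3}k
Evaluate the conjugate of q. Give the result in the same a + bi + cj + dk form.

In blades: q = -\frac{2}{3} e_{12} + \frac{7}{6} e_{13} + e_{23}.
Quaternion conjugation is reversion on the even subalgebra: the scalar is fixed and every grade-2 blade flips sign, giving \frac{2}{3} e_{12} - \frac{7}{6} e_{13} - e_{23}; translating back:
Answer: -i - \frac{7}{6}j + \frac{2}{3}k


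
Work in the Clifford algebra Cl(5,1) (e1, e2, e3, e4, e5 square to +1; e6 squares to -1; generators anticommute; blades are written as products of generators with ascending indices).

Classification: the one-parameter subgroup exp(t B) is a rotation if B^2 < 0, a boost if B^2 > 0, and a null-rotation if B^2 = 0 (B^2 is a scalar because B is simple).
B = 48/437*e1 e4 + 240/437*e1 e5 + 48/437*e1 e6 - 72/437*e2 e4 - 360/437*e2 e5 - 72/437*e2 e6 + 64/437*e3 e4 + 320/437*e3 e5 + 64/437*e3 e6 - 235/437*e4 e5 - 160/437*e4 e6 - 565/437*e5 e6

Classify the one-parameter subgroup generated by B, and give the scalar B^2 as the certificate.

B^2 term by term: the squares give (48/437)^2*(e1 e4)^2 + (240/437)^2*(e1 e5)^2 + (48/437)^2*(e1 e6)^2 + (-72/437)^2*(e2 e4)^2 + (-360/437)^2*(e2 e5)^2 + (-72/437)^2*(e2 e6)^2 + (64/437)^2*(e3 e4)^2 + (320/437)^2*(e3 e5)^2 + (64/437)^2*(e3 e6)^2 + (-235/437)^2*(e4 e5)^2 + (-160/437)^2*(e4 e6)^2 + (-565/437)^2*(e5 e6)^2 = 2304/190969*(-1) + 57600/190969*(-1) + 2304/190969*(+1) + 5184/190969*(-1) + 129600/190969*(-1) + 5184/190969*(+1) + 4096/190969*(-1) + 102400/190969*(-1) + 4096/190969*(+1) + 55225/190969*(-1) + 25600/190969*(+1) + 319225/190969*(+1) = 0 (each basis 2-blade squares to minus the product of its generators' squares); cross terms between blades sharing an index anticommute and cancel; the commuting (index-disjoint) pairs give grade-4 terms 2*c*c'*(blade product), which cancel blade by blade — e1 e2 e4 e5: 34560/190969 - 34560/190969 = 0; e1 e2 e4 e6: 6912/190969 - 6912/190969 = 0; e1 e2 e5 e6: 34560/190969 - 34560/190969 = 0; e1 e3 e4 e5: -30720/190969 + 30720/190969 = 0; e1 e3 e4 e6: -6144/190969 + 6144/190969 = 0; e1 e3 e5 e6: -30720/190969 + 30720/190969 = 0; e1 e4 e5 e6: -54240/190969 + 76800/190969 - 22560/190969 = 0; e2 e3 e4 e5: 46080/190969 - 46080/190969 = 0; e2 e3 e4 e6: 9216/190969 - 9216/190969 = 0; e2 e3 e5 e6: 46080/190969 - 46080/190969 = 0; e2 e4 e5 e6: 81360/190969 - 115200/190969 + 33840/190969 = 0; e3 e4 e5 e6: -72320/190969 + 102400/190969 - 30080/190969 = 0 — confirming B is simple. So B^2 = 0.
Answer: null-rotation, certificate B^2 = 0. B^2 = 0 is basis-independent, so its sign is the whole story.


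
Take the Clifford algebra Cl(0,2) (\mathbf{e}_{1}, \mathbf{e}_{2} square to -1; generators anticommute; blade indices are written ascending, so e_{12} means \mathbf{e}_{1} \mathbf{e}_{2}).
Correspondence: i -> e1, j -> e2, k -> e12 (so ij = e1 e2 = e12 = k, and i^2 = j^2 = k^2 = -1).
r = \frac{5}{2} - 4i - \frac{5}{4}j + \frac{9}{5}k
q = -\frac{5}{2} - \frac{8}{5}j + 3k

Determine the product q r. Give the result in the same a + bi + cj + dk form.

In blades: q = -\frac{5}{2} - \frac{8}{5} e_{2} + 3 e_{12}, r = \frac{5}{2} - 4 e_{1} - \frac{5}{4} e_{2} + \frac{9}{5} e_{12}.
Distribute q over r term by term (generator squares from the signature, products reordered to ascending indices): (-\frac{5}{2})*r = -\frac{25}{4} + 10 e_{1} + \frac{25}{8} e_{2} - \frac{9}{2} e_{12}; (-\frac{8}{5} e_{2})*r = -2 - \frac{72}{25} e_{1} - 4 e_{2} - \frac{32}{5} e_{12}; (3 e_{12})*r = -\frac{27}{5} + \frac{15}{4} e_{1} - 12 e_{2} + \frac{15}{2} e_{12}.
Sum: -\frac{273}{20} + \frac{1087}{100} e_{1} - \frac{103}{8} e_{2} - \frac{17}{5} e_{12}; translating back through the correspondence:
Answer: -\frac{273}{20} + \frac{1087}{100}i - \frac{103}{8}j - \frac{17}{5}k


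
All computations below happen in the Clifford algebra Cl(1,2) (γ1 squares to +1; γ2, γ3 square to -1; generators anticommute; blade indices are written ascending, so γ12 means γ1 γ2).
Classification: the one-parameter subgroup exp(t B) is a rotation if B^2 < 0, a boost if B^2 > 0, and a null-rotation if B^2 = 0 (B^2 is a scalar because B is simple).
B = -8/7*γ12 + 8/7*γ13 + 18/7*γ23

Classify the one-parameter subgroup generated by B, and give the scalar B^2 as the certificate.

B^2 term by term: the squares give (-8/7)^2*(γ12)^2 + (8/7)^2*(γ13)^2 + (18/7)^2*(γ23)^2 = 64/49*(+1) + 64/49*(+1) + 324/49*(-1) = -4 (each basis 2-blade squares to minus the product of its generators' squares); cross terms between blades sharing an index anticommute and cancel. So B^2 = -4.
Answer: rotation, certificate B^2 = -4. Certificate logic: -4 is a conjugation-invariant scalar, so its sign fixes rotation versus boost versus null-rotation outright.


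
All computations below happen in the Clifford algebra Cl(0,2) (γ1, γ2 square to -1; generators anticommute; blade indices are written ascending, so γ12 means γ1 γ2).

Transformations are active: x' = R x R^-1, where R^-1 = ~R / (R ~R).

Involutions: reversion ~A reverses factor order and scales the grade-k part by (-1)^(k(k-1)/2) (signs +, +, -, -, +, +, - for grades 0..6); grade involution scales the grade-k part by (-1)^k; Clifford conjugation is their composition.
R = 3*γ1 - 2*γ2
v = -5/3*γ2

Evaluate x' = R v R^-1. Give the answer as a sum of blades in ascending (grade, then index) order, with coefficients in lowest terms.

~R = 3*γ1 - 2*γ2, and R ~R = -13, so R^-1 = ~R / (-13).
R v = -10/3 - 5*γ12
Answer: 20/13*γ1 + 25/39*γ2


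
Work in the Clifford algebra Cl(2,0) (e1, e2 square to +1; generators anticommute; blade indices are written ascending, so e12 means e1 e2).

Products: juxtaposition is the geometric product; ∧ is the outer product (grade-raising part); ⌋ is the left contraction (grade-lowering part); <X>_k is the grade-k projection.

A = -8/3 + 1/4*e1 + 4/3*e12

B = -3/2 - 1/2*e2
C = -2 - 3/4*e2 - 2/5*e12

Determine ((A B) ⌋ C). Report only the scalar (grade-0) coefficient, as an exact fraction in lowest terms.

step 1: 4 - 25/24*e1 + 4/3*e2 - 17/8*e12
step 2: -197/20 + 8/15*e1 - 31/12*e2 - 8/5*e12
Answer: -197/20


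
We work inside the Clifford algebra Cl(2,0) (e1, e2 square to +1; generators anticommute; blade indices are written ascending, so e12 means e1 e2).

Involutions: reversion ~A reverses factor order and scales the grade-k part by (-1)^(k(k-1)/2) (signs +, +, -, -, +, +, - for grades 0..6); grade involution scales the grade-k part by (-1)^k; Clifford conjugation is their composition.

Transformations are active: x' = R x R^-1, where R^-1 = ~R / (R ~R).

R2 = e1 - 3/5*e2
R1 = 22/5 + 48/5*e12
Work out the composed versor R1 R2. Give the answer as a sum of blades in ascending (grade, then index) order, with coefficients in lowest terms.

Distribute over the terms of R1 (each basis-blade product reordered to ascending indices, repeated generators contracted through their squares):
(22/5) R2 = 22/5*e1 - 66/25*e2
(48/5*e12) R2 = -144/25*e1 - 48/5*e2
Summing the partial products and collecting blades:
Answer: -34/25*e1 - 306/25*e2


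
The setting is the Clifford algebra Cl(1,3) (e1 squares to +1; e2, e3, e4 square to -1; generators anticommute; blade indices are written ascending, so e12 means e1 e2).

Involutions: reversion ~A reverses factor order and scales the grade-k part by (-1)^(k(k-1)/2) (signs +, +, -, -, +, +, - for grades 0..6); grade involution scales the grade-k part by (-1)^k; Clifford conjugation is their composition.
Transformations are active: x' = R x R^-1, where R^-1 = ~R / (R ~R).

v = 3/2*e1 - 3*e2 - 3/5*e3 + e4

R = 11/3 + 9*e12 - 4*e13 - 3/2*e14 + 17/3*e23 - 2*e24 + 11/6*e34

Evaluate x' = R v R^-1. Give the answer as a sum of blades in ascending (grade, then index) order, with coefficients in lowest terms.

~R = 11/3 - 9*e12 + 4*e13 + 3/2*e14 - 17/3*e23 + 2*e24 - 11/6*e34, and R ~R = -139/3, so R^-1 = ~R / (-139/3).
R v = 158/5*e1 - 191/10*e2 - 451/30*e3 + 649/60*e4 - 89/10*e123 + 3/2*e124 - 43/20*e134 - 31/30*e234
Answer: -11189/2780*e1 + 9727/2085*e2 - 881/1668*e3 - 6277/4170*e4


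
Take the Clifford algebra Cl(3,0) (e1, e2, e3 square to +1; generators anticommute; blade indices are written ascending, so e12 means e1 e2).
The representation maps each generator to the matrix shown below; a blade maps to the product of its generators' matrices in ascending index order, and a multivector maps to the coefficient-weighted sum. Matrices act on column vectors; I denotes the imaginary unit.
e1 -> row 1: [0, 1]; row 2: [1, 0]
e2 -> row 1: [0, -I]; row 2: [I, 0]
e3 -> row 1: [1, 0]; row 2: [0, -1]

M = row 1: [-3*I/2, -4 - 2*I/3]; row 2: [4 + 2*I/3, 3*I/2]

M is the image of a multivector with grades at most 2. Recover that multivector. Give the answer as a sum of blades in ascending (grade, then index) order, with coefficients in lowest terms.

Method: 1, rho(e1), rho(e2), rho(e3) form a trace-orthogonal basis of the 2x2 complex matrices (tr(X Y) = 2 if X = Y, else 0), so M = m0*1 + m1*rho(e1) + m2*rho(e2) + m3*rho(e3) with m0 = tr(M)/2 = 0, m1 = tr(M rho(e1))/2 = 0, m2 = tr(M rho(e2))/2 = 2/3 - 4*I, m3 = tr(M rho(e3))/2 = -3*I/2.
Multiplying table entries, the bivector images are rho(e12) = I*rho(e3), rho(e13) = -I*rho(e2), rho(e23) = I*rho(e1); with real blade coefficients the real parts of m0..m3 are the coefficients of 1, e1, e2, e3 and the imaginary parts give the bivectors (e23: Im m1, e13: -Im m2, e12: Im m3).
Answer: 2/3*e2 - 3/2*e12 + 4*e13


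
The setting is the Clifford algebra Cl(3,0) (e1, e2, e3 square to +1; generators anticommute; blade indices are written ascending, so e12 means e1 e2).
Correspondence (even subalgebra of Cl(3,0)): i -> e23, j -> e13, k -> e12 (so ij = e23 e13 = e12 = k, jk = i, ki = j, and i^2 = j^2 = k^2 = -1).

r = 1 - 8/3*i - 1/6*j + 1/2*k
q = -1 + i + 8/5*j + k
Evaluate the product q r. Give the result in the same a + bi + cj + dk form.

In blades: q = -1 + e12 + 8/5*e13 + e23, r = 1 + 1/2*e12 - 1/6*e13 - 8/3*e23.
Distribute q over r term by term (generator squares from the signature, products reordered to ascending indices): (-1)*r = -1 - 1/2*e12 + 1/6*e13 + 8/3*e23; (e12)*r = -1/2 + e12 - 8/3*e13 + 1/6*e23; (8/5*e13)*r = 4/15 + 64/15*e12 + 8/5*e13 + 4/5*e23; (e23)*r = 8/3 - 1/6*e12 - 1/2*e13 + e23.
Sum: 43/30 + 23/5*e12 - 7/5*e13 + 139/30*e23; translating back through the correspondence:
Answer: 43/30 + 139/30*i - 7/5*j + 23/5*k


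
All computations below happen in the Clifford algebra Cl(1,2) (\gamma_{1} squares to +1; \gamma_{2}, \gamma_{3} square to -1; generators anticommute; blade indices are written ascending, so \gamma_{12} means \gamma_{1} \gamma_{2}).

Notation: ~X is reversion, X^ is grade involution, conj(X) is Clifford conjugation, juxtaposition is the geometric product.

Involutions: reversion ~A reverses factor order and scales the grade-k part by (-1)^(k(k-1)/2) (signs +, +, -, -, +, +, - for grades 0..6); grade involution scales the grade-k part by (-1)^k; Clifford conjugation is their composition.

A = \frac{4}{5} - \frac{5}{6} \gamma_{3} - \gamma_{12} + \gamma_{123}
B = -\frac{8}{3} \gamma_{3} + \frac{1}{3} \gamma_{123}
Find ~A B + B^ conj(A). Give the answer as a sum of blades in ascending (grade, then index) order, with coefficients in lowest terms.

first term: -\frac{17}{9} - \frac{9}{5} \gamma_{3} - \frac{43}{18} \gamma_{12} - \frac{12}{5} \gamma_{123}
second term: -\frac{17}{9} + \frac{9}{5} \gamma_{3} - \frac{43}{18} \gamma_{12} + \frac{12}{5} \gamma_{123}
Answer: -\frac{34}{9} - \frac{43}{9} \gamma_{12}


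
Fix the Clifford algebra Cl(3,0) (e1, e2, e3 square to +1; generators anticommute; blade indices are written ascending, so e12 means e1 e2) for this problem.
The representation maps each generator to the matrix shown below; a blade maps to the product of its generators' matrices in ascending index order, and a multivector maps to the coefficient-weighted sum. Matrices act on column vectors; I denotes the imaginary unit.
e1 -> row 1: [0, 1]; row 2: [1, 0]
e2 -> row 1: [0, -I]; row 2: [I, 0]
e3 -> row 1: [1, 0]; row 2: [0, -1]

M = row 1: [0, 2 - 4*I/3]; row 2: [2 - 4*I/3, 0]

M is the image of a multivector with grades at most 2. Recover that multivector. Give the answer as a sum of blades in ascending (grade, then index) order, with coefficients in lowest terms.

Method: 1, rho(e1), rho(e2), rho(e3) form a trace-orthogonal basis of the 2x2 complex matrices (tr(X Y) = 2 if X = Y, else 0), so M = m0*1 + m1*rho(e1) + m2*rho(e2) + m3*rho(e3) with m0 = tr(M)/2 = 0, m1 = tr(M rho(e1))/2 = 2 - 4*I/3, m2 = tr(M rho(e2))/2 = 0, m3 = tr(M rho(e3))/2 = 0.
Multiplying table entries, the bivector images are rho(e12) = I*rho(e3), rho(e13) = -I*rho(e2), rho(e23) = I*rho(e1); with real blade coefficients the real parts of m0..m3 are the coefficients of 1, e1, e2, e3 and the imaginary parts give the bivectors (e23: Im m1, e13: -Im m2, e12: Im m3).
Answer: 2*e1 - 4/3*e23


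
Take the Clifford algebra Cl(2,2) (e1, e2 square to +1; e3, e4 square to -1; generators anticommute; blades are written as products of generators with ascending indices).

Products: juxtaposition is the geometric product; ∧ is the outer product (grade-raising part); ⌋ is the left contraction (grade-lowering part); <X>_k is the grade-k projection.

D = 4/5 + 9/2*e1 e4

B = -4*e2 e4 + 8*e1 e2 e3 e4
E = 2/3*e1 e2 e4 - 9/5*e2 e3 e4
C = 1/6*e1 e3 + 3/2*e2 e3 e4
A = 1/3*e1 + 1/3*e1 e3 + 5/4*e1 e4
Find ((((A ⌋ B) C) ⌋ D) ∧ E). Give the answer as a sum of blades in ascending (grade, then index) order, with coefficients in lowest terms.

step 1: 10*e2 e3 - 8/3*e2 e4 + 8/3*e2 e3 e4
step 2: -4 + 4*e3 + 15*e4 - 5/3*e1 e2 - 4/9*e1 e2 e4 + 4/9*e1 e2 e3 e4
step 3: -16/5 + 135/2*e1 - 18*e1 e4
step 4: -32/15*e1 e2 e4 + 144/25*e2 e3 e4 - 243/2*e1 e2 e3 e4
Answer: -32/15*e1 e2 e4 + 144/25*e2 e3 e4 - 243/2*e1 e2 e3 e4


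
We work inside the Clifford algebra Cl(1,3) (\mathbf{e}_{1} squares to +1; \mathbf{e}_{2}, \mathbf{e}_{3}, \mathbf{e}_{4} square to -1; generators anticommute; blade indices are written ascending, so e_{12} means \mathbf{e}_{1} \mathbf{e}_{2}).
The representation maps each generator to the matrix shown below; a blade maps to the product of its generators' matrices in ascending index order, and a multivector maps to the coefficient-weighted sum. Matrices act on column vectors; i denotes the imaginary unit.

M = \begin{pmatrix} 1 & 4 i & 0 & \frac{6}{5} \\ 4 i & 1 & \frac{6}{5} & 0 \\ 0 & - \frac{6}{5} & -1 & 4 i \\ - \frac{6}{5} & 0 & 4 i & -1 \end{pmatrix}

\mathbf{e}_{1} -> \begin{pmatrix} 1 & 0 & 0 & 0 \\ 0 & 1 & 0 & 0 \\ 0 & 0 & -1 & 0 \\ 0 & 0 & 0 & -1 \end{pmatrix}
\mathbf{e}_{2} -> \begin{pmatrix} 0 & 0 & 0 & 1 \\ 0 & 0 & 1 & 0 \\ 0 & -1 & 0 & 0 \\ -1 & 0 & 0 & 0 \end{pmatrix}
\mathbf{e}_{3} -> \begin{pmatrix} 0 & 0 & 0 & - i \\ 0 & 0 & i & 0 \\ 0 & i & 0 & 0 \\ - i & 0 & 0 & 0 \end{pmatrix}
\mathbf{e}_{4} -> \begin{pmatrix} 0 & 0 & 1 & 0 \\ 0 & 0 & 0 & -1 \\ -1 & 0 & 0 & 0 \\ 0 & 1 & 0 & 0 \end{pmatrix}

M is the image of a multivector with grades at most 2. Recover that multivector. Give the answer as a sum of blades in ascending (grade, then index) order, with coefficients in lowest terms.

Method: the blade images are trace-orthogonal — tr(rho(e_A) rho(e_B)^-1) = 4 if A = B and 0 otherwise — and rho(e_A)^-1 = (e_A)^2 * rho(e_A) with (e_A)^2 = +1 or -1, so the coefficient of e_A in the preimage is (e_A)^2 * tr(M rho(e_A))/4.
Nonzero projections over blades of grade <= 2: e_{1}: (e_{1})^2 = +1, tr(M rho(e_{1})) = 4, coefficient 1; e_{2}: (e_{2})^2 = -1, tr(M rho(e_{2})) = - \frac{24}{5}, coefficient \frac{6}{5}; e_{34}: (e_{34})^2 = -1, tr(M rho(e_{34})) = 16, coefficient -4. Every other blade of grade <= 2 projects to 0.
Answer: e_{1} + \frac{6}{5} e_{2} - 4 e_{34}


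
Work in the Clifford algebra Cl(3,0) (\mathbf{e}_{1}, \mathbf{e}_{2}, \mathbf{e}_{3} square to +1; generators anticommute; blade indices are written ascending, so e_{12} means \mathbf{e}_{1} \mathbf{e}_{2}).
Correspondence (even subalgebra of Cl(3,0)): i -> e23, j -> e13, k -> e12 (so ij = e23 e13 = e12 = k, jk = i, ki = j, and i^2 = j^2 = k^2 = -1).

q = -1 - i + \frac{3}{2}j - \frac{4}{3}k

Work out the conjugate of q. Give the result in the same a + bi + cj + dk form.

In blades: q = -1 - \frac{4}{3} e_{12} + \frac{3}{2} e_{13} - e_{23}.
Quaternion conjugation is reversion on the even subalgebra: the scalar is fixed and every grade-2 blade flips sign, giving -1 + \frac{4}{3} e_{12} - \frac{3}{2} e_{13} + e_{23}; translating back:
Answer: -1 + i - \frac{3}{2}j + \frac{4}{3}k


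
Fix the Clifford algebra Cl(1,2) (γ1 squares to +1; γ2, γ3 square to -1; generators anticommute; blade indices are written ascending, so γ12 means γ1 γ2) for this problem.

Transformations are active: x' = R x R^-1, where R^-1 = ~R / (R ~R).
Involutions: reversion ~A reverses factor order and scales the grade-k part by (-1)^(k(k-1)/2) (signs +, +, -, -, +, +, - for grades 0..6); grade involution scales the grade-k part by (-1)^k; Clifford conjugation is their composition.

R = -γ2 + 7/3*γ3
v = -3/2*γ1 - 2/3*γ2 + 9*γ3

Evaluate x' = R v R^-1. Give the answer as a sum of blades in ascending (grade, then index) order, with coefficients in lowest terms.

~R = -γ2 + 7/3*γ3, and R ~R = -58/9, so R^-1 = ~R / (-58/9).
R v = -65/3 - 3/2*γ12 + 7/2*γ13 - 67/9*γ23
Answer: 3/2*γ1 - 527/87*γ2 + 194/29*γ3


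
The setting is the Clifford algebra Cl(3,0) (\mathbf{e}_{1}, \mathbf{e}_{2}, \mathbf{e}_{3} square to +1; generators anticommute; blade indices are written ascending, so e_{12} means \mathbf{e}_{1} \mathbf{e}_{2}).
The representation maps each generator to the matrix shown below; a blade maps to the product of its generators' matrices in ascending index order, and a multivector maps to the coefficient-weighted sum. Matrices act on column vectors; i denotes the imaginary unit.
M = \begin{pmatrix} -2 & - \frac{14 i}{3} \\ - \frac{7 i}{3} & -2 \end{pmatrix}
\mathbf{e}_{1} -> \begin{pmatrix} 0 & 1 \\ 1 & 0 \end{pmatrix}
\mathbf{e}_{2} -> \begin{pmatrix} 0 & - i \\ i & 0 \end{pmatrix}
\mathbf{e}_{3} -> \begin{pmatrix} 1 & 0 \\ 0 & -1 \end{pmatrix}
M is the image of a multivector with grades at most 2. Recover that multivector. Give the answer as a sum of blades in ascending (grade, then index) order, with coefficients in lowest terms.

Method: 1, rho(e_{1}), rho(e_{2}), rho(e_{3}) form a trace-orthogonal basis of the 2x2 complex matrices (tr(X Y) = 2 if X = Y, else 0), so M = m0*1 + m1*rho(e_{1}) + m2*rho(e_{2}) + m3*rho(e_{3}) with m0 = tr(M)/2 = -2, m1 = tr(M rho(e_{1}))/2 = - \frac{7 i}{2}, m2 = tr(M rho(e_{2}))/2 = \frac{7}{6}, m3 = tr(M rho(e_{3}))/2 = 0.
Multiplying table entries, the bivector images are rho(e_{12}) = i*rho(e_{3}), rho(e_{13}) = -i*rho(e_{2}), rho(e_{23}) = i*rho(e_{1}); with real blade coefficients the real parts of m0..m3 are the coefficients of 1, e_{1}, e_{2}, e_{3} and the imaginary parts give the bivectors (e_{23}: Im m1, e_{13}: -Im m2, e_{12}: Im m3).
Answer: -2 + \frac{7}{6} e_{2} - \frac{7}{2} e_{23}
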